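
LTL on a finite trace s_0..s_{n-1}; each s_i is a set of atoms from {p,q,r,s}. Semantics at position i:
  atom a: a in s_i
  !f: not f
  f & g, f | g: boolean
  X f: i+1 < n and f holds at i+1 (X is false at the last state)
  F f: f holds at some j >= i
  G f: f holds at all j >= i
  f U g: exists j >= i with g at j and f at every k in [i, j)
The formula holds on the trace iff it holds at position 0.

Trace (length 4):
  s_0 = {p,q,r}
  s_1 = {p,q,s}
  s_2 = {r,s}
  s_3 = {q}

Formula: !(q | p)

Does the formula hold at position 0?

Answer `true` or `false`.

Answer: false

Derivation:
s_0={p,q,r}: !(q | p)=False (q | p)=True q=True p=True
s_1={p,q,s}: !(q | p)=False (q | p)=True q=True p=True
s_2={r,s}: !(q | p)=True (q | p)=False q=False p=False
s_3={q}: !(q | p)=False (q | p)=True q=True p=False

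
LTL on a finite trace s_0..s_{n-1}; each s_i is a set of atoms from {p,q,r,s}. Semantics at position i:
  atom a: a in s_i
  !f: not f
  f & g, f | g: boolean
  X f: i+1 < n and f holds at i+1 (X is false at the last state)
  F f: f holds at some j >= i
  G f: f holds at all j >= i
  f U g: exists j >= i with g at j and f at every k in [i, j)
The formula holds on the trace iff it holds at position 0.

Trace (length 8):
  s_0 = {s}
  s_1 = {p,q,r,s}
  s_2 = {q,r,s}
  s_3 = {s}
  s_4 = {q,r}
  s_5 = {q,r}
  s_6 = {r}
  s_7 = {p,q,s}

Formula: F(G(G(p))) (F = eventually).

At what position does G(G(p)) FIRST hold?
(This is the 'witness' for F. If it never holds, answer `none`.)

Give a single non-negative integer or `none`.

s_0={s}: G(G(p))=False G(p)=False p=False
s_1={p,q,r,s}: G(G(p))=False G(p)=False p=True
s_2={q,r,s}: G(G(p))=False G(p)=False p=False
s_3={s}: G(G(p))=False G(p)=False p=False
s_4={q,r}: G(G(p))=False G(p)=False p=False
s_5={q,r}: G(G(p))=False G(p)=False p=False
s_6={r}: G(G(p))=False G(p)=False p=False
s_7={p,q,s}: G(G(p))=True G(p)=True p=True
F(G(G(p))) holds; first witness at position 7.

Answer: 7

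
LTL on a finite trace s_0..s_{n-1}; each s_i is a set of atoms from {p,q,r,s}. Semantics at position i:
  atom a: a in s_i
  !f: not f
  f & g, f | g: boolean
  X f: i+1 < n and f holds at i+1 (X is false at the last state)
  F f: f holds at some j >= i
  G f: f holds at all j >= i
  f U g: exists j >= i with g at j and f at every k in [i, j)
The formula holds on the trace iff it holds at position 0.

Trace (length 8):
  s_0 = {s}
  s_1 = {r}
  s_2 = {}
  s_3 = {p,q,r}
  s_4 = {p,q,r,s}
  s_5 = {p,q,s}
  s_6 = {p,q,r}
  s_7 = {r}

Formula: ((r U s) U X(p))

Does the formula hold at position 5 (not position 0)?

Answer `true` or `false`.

Answer: true

Derivation:
s_0={s}: ((r U s) U X(p))=False (r U s)=True r=False s=True X(p)=False p=False
s_1={r}: ((r U s) U X(p))=False (r U s)=False r=True s=False X(p)=False p=False
s_2={}: ((r U s) U X(p))=True (r U s)=False r=False s=False X(p)=True p=False
s_3={p,q,r}: ((r U s) U X(p))=True (r U s)=True r=True s=False X(p)=True p=True
s_4={p,q,r,s}: ((r U s) U X(p))=True (r U s)=True r=True s=True X(p)=True p=True
s_5={p,q,s}: ((r U s) U X(p))=True (r U s)=True r=False s=True X(p)=True p=True
s_6={p,q,r}: ((r U s) U X(p))=False (r U s)=False r=True s=False X(p)=False p=True
s_7={r}: ((r U s) U X(p))=False (r U s)=False r=True s=False X(p)=False p=False
Evaluating at position 5: result = True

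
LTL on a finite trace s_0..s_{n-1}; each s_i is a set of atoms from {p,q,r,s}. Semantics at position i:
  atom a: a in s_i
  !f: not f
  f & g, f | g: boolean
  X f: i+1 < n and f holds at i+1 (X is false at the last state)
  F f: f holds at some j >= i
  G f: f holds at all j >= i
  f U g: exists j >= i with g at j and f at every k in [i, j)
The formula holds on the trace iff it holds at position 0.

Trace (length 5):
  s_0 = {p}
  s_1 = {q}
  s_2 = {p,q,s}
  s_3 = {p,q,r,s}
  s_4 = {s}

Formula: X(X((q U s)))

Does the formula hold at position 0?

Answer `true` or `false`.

Answer: true

Derivation:
s_0={p}: X(X((q U s)))=True X((q U s))=True (q U s)=False q=False s=False
s_1={q}: X(X((q U s)))=True X((q U s))=True (q U s)=True q=True s=False
s_2={p,q,s}: X(X((q U s)))=True X((q U s))=True (q U s)=True q=True s=True
s_3={p,q,r,s}: X(X((q U s)))=False X((q U s))=True (q U s)=True q=True s=True
s_4={s}: X(X((q U s)))=False X((q U s))=False (q U s)=True q=False s=True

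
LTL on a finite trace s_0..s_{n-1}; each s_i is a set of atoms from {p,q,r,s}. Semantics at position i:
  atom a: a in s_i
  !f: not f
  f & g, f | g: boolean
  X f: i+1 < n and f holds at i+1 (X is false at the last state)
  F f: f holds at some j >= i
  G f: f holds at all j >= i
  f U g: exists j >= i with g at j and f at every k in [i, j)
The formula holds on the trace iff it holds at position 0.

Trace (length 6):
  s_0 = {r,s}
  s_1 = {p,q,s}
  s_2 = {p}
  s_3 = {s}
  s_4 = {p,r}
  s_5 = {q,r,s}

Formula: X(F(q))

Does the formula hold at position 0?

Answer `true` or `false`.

s_0={r,s}: X(F(q))=True F(q)=True q=False
s_1={p,q,s}: X(F(q))=True F(q)=True q=True
s_2={p}: X(F(q))=True F(q)=True q=False
s_3={s}: X(F(q))=True F(q)=True q=False
s_4={p,r}: X(F(q))=True F(q)=True q=False
s_5={q,r,s}: X(F(q))=False F(q)=True q=True

Answer: true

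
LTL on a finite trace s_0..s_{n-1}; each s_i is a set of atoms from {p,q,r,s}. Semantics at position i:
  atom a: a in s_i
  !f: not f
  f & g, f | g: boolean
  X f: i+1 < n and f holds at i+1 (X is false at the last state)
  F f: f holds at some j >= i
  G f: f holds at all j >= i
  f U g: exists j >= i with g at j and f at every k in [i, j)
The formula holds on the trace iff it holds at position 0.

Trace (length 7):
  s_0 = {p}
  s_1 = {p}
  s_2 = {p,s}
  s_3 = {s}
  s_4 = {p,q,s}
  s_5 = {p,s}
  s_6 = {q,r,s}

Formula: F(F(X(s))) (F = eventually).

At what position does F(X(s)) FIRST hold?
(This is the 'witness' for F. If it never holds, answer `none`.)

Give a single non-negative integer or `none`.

s_0={p}: F(X(s))=True X(s)=False s=False
s_1={p}: F(X(s))=True X(s)=True s=False
s_2={p,s}: F(X(s))=True X(s)=True s=True
s_3={s}: F(X(s))=True X(s)=True s=True
s_4={p,q,s}: F(X(s))=True X(s)=True s=True
s_5={p,s}: F(X(s))=True X(s)=True s=True
s_6={q,r,s}: F(X(s))=False X(s)=False s=True
F(F(X(s))) holds; first witness at position 0.

Answer: 0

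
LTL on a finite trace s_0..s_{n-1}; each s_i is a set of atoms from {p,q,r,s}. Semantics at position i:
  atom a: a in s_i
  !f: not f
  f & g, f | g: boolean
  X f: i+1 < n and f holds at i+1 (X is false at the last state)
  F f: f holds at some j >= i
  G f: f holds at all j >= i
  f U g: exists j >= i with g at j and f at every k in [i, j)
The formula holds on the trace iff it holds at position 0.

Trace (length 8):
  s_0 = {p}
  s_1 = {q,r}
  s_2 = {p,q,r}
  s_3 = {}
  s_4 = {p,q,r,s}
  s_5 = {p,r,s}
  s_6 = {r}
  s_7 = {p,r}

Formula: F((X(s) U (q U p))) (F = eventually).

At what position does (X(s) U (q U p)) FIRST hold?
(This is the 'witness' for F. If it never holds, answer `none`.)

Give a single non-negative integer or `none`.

Answer: 0

Derivation:
s_0={p}: (X(s) U (q U p))=True X(s)=False s=False (q U p)=True q=False p=True
s_1={q,r}: (X(s) U (q U p))=True X(s)=False s=False (q U p)=True q=True p=False
s_2={p,q,r}: (X(s) U (q U p))=True X(s)=False s=False (q U p)=True q=True p=True
s_3={}: (X(s) U (q U p))=True X(s)=True s=False (q U p)=False q=False p=False
s_4={p,q,r,s}: (X(s) U (q U p))=True X(s)=True s=True (q U p)=True q=True p=True
s_5={p,r,s}: (X(s) U (q U p))=True X(s)=False s=True (q U p)=True q=False p=True
s_6={r}: (X(s) U (q U p))=False X(s)=False s=False (q U p)=False q=False p=False
s_7={p,r}: (X(s) U (q U p))=True X(s)=False s=False (q U p)=True q=False p=True
F((X(s) U (q U p))) holds; first witness at position 0.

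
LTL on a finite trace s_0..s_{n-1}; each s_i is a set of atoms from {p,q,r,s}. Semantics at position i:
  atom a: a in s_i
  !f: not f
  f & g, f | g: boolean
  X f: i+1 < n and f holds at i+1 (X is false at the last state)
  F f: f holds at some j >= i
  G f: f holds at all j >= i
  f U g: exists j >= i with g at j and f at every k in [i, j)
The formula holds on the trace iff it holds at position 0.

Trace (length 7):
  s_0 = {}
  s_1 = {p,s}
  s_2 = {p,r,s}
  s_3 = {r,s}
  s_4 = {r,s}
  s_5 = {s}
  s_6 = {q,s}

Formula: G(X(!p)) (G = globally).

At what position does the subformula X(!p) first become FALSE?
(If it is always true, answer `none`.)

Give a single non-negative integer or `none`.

Answer: 0

Derivation:
s_0={}: X(!p)=False !p=True p=False
s_1={p,s}: X(!p)=False !p=False p=True
s_2={p,r,s}: X(!p)=True !p=False p=True
s_3={r,s}: X(!p)=True !p=True p=False
s_4={r,s}: X(!p)=True !p=True p=False
s_5={s}: X(!p)=True !p=True p=False
s_6={q,s}: X(!p)=False !p=True p=False
G(X(!p)) holds globally = False
First violation at position 0.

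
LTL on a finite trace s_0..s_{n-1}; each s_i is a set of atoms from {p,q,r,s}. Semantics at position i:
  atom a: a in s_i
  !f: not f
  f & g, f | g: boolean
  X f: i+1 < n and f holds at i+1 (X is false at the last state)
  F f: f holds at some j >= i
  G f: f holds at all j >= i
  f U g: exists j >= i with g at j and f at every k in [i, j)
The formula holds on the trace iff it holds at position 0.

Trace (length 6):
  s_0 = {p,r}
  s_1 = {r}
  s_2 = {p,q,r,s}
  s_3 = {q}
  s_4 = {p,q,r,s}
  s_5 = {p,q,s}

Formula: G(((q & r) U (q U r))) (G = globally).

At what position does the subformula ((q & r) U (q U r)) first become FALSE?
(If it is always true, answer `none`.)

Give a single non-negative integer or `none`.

Answer: 5

Derivation:
s_0={p,r}: ((q & r) U (q U r))=True (q & r)=False q=False r=True (q U r)=True
s_1={r}: ((q & r) U (q U r))=True (q & r)=False q=False r=True (q U r)=True
s_2={p,q,r,s}: ((q & r) U (q U r))=True (q & r)=True q=True r=True (q U r)=True
s_3={q}: ((q & r) U (q U r))=True (q & r)=False q=True r=False (q U r)=True
s_4={p,q,r,s}: ((q & r) U (q U r))=True (q & r)=True q=True r=True (q U r)=True
s_5={p,q,s}: ((q & r) U (q U r))=False (q & r)=False q=True r=False (q U r)=False
G(((q & r) U (q U r))) holds globally = False
First violation at position 5.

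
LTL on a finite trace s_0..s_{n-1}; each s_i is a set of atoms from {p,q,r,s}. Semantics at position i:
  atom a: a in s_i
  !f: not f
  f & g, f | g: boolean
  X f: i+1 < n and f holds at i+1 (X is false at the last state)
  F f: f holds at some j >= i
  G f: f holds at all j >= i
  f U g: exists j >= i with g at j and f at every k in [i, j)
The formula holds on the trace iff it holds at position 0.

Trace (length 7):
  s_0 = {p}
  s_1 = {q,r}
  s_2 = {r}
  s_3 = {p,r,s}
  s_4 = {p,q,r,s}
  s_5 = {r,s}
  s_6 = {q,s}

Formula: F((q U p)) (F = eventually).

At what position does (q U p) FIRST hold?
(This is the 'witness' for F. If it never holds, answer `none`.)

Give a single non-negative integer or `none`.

s_0={p}: (q U p)=True q=False p=True
s_1={q,r}: (q U p)=False q=True p=False
s_2={r}: (q U p)=False q=False p=False
s_3={p,r,s}: (q U p)=True q=False p=True
s_4={p,q,r,s}: (q U p)=True q=True p=True
s_5={r,s}: (q U p)=False q=False p=False
s_6={q,s}: (q U p)=False q=True p=False
F((q U p)) holds; first witness at position 0.

Answer: 0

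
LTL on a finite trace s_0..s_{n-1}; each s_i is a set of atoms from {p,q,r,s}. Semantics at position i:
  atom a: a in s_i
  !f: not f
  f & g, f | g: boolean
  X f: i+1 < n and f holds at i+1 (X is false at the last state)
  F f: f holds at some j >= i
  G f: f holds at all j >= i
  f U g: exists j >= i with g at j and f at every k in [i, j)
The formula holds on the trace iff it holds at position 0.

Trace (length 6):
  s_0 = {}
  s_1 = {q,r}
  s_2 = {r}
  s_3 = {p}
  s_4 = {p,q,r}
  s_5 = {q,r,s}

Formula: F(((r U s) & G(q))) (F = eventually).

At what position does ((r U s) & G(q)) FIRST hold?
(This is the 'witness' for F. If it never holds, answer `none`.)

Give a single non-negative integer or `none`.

Answer: 4

Derivation:
s_0={}: ((r U s) & G(q))=False (r U s)=False r=False s=False G(q)=False q=False
s_1={q,r}: ((r U s) & G(q))=False (r U s)=False r=True s=False G(q)=False q=True
s_2={r}: ((r U s) & G(q))=False (r U s)=False r=True s=False G(q)=False q=False
s_3={p}: ((r U s) & G(q))=False (r U s)=False r=False s=False G(q)=False q=False
s_4={p,q,r}: ((r U s) & G(q))=True (r U s)=True r=True s=False G(q)=True q=True
s_5={q,r,s}: ((r U s) & G(q))=True (r U s)=True r=True s=True G(q)=True q=True
F(((r U s) & G(q))) holds; first witness at position 4.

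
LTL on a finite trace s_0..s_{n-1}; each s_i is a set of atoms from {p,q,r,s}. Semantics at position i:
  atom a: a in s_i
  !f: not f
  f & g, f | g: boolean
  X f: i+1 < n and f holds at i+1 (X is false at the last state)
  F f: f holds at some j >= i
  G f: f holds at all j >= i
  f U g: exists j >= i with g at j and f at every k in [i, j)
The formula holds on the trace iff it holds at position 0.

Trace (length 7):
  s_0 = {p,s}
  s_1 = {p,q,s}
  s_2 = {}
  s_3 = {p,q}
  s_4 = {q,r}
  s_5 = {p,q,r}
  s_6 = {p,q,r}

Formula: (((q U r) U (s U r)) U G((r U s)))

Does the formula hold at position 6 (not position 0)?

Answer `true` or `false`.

Answer: false

Derivation:
s_0={p,s}: (((q U r) U (s U r)) U G((r U s)))=False ((q U r) U (s U r))=False (q U r)=False q=False r=False (s U r)=False s=True G((r U s))=False (r U s)=True
s_1={p,q,s}: (((q U r) U (s U r)) U G((r U s)))=False ((q U r) U (s U r))=False (q U r)=False q=True r=False (s U r)=False s=True G((r U s))=False (r U s)=True
s_2={}: (((q U r) U (s U r)) U G((r U s)))=False ((q U r) U (s U r))=False (q U r)=False q=False r=False (s U r)=False s=False G((r U s))=False (r U s)=False
s_3={p,q}: (((q U r) U (s U r)) U G((r U s)))=False ((q U r) U (s U r))=True (q U r)=True q=True r=False (s U r)=False s=False G((r U s))=False (r U s)=False
s_4={q,r}: (((q U r) U (s U r)) U G((r U s)))=False ((q U r) U (s U r))=True (q U r)=True q=True r=True (s U r)=True s=False G((r U s))=False (r U s)=False
s_5={p,q,r}: (((q U r) U (s U r)) U G((r U s)))=False ((q U r) U (s U r))=True (q U r)=True q=True r=True (s U r)=True s=False G((r U s))=False (r U s)=False
s_6={p,q,r}: (((q U r) U (s U r)) U G((r U s)))=False ((q U r) U (s U r))=True (q U r)=True q=True r=True (s U r)=True s=False G((r U s))=False (r U s)=False
Evaluating at position 6: result = False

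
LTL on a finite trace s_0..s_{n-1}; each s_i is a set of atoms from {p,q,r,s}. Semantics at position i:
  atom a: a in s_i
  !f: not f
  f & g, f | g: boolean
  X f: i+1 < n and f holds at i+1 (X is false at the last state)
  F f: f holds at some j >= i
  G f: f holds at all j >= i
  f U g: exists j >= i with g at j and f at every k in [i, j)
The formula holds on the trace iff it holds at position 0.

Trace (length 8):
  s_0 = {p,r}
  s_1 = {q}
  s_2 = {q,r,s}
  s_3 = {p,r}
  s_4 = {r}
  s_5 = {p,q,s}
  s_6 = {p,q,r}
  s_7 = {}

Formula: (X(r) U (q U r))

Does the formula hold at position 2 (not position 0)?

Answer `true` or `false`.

Answer: true

Derivation:
s_0={p,r}: (X(r) U (q U r))=True X(r)=False r=True (q U r)=True q=False
s_1={q}: (X(r) U (q U r))=True X(r)=True r=False (q U r)=True q=True
s_2={q,r,s}: (X(r) U (q U r))=True X(r)=True r=True (q U r)=True q=True
s_3={p,r}: (X(r) U (q U r))=True X(r)=True r=True (q U r)=True q=False
s_4={r}: (X(r) U (q U r))=True X(r)=False r=True (q U r)=True q=False
s_5={p,q,s}: (X(r) U (q U r))=True X(r)=True r=False (q U r)=True q=True
s_6={p,q,r}: (X(r) U (q U r))=True X(r)=False r=True (q U r)=True q=True
s_7={}: (X(r) U (q U r))=False X(r)=False r=False (q U r)=False q=False
Evaluating at position 2: result = True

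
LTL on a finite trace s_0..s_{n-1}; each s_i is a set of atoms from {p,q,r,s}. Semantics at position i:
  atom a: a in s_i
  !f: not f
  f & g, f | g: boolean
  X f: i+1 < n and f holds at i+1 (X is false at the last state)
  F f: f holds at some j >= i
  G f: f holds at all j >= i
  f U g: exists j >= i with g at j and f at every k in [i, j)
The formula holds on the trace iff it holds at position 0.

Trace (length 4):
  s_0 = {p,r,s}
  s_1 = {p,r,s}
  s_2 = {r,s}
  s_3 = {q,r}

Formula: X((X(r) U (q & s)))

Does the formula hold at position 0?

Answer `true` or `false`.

Answer: false

Derivation:
s_0={p,r,s}: X((X(r) U (q & s)))=False (X(r) U (q & s))=False X(r)=True r=True (q & s)=False q=False s=True
s_1={p,r,s}: X((X(r) U (q & s)))=False (X(r) U (q & s))=False X(r)=True r=True (q & s)=False q=False s=True
s_2={r,s}: X((X(r) U (q & s)))=False (X(r) U (q & s))=False X(r)=True r=True (q & s)=False q=False s=True
s_3={q,r}: X((X(r) U (q & s)))=False (X(r) U (q & s))=False X(r)=False r=True (q & s)=False q=True s=False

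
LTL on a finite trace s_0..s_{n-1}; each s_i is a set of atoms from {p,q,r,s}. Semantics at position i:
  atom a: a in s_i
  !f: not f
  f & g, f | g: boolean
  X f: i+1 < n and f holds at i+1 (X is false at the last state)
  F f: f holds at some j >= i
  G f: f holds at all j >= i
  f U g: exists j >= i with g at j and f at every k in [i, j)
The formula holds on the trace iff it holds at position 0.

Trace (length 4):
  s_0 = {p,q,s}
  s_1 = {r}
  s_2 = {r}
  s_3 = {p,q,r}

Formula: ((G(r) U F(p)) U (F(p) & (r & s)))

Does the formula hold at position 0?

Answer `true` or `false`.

Answer: false

Derivation:
s_0={p,q,s}: ((G(r) U F(p)) U (F(p) & (r & s)))=False (G(r) U F(p))=True G(r)=False r=False F(p)=True p=True (F(p) & (r & s))=False (r & s)=False s=True
s_1={r}: ((G(r) U F(p)) U (F(p) & (r & s)))=False (G(r) U F(p))=True G(r)=True r=True F(p)=True p=False (F(p) & (r & s))=False (r & s)=False s=False
s_2={r}: ((G(r) U F(p)) U (F(p) & (r & s)))=False (G(r) U F(p))=True G(r)=True r=True F(p)=True p=False (F(p) & (r & s))=False (r & s)=False s=False
s_3={p,q,r}: ((G(r) U F(p)) U (F(p) & (r & s)))=False (G(r) U F(p))=True G(r)=True r=True F(p)=True p=True (F(p) & (r & s))=False (r & s)=False s=False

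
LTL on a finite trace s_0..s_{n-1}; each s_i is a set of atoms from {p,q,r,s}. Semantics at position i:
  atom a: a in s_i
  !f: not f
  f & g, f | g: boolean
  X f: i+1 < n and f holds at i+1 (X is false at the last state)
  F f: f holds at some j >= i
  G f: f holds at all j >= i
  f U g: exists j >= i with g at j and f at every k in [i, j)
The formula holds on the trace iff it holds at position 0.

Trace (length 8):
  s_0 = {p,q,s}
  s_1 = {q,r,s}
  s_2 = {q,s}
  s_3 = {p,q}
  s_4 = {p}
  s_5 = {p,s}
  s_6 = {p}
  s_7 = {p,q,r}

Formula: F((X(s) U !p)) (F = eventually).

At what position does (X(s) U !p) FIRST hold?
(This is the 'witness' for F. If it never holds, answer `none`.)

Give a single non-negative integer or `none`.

s_0={p,q,s}: (X(s) U !p)=True X(s)=True s=True !p=False p=True
s_1={q,r,s}: (X(s) U !p)=True X(s)=True s=True !p=True p=False
s_2={q,s}: (X(s) U !p)=True X(s)=False s=True !p=True p=False
s_3={p,q}: (X(s) U !p)=False X(s)=False s=False !p=False p=True
s_4={p}: (X(s) U !p)=False X(s)=True s=False !p=False p=True
s_5={p,s}: (X(s) U !p)=False X(s)=False s=True !p=False p=True
s_6={p}: (X(s) U !p)=False X(s)=False s=False !p=False p=True
s_7={p,q,r}: (X(s) U !p)=False X(s)=False s=False !p=False p=True
F((X(s) U !p)) holds; first witness at position 0.

Answer: 0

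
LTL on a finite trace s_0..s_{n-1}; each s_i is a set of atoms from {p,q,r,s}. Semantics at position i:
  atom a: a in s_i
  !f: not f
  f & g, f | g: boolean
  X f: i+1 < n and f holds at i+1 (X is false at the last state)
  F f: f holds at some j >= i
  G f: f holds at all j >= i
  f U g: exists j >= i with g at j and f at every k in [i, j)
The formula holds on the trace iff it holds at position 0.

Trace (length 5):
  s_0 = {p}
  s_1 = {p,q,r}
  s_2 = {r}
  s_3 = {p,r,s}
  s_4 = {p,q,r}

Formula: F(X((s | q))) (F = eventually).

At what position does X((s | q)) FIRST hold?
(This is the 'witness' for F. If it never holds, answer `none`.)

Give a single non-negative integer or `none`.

s_0={p}: X((s | q))=True (s | q)=False s=False q=False
s_1={p,q,r}: X((s | q))=False (s | q)=True s=False q=True
s_2={r}: X((s | q))=True (s | q)=False s=False q=False
s_3={p,r,s}: X((s | q))=True (s | q)=True s=True q=False
s_4={p,q,r}: X((s | q))=False (s | q)=True s=False q=True
F(X((s | q))) holds; first witness at position 0.

Answer: 0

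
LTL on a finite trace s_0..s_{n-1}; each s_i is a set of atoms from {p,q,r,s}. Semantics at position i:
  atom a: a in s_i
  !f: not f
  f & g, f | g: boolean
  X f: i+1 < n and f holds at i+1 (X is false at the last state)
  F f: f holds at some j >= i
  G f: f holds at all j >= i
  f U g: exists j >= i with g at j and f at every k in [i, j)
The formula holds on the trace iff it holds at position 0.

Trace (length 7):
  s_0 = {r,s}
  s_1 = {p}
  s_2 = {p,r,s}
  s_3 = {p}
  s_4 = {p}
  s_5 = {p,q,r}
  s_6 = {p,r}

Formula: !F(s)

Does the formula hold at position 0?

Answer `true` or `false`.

s_0={r,s}: !F(s)=False F(s)=True s=True
s_1={p}: !F(s)=False F(s)=True s=False
s_2={p,r,s}: !F(s)=False F(s)=True s=True
s_3={p}: !F(s)=True F(s)=False s=False
s_4={p}: !F(s)=True F(s)=False s=False
s_5={p,q,r}: !F(s)=True F(s)=False s=False
s_6={p,r}: !F(s)=True F(s)=False s=False

Answer: false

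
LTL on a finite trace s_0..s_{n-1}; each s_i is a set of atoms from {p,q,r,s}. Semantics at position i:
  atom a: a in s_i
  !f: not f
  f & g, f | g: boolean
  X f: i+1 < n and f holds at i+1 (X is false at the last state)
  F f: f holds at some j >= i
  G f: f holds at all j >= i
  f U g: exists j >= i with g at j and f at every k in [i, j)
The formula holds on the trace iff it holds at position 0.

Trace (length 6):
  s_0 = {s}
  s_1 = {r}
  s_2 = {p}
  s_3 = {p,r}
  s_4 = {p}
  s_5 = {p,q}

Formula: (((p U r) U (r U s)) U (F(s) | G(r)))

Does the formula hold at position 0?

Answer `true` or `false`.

s_0={s}: (((p U r) U (r U s)) U (F(s) | G(r)))=True ((p U r) U (r U s))=True (p U r)=False p=False r=False (r U s)=True s=True (F(s) | G(r))=True F(s)=True G(r)=False
s_1={r}: (((p U r) U (r U s)) U (F(s) | G(r)))=False ((p U r) U (r U s))=False (p U r)=True p=False r=True (r U s)=False s=False (F(s) | G(r))=False F(s)=False G(r)=False
s_2={p}: (((p U r) U (r U s)) U (F(s) | G(r)))=False ((p U r) U (r U s))=False (p U r)=True p=True r=False (r U s)=False s=False (F(s) | G(r))=False F(s)=False G(r)=False
s_3={p,r}: (((p U r) U (r U s)) U (F(s) | G(r)))=False ((p U r) U (r U s))=False (p U r)=True p=True r=True (r U s)=False s=False (F(s) | G(r))=False F(s)=False G(r)=False
s_4={p}: (((p U r) U (r U s)) U (F(s) | G(r)))=False ((p U r) U (r U s))=False (p U r)=False p=True r=False (r U s)=False s=False (F(s) | G(r))=False F(s)=False G(r)=False
s_5={p,q}: (((p U r) U (r U s)) U (F(s) | G(r)))=False ((p U r) U (r U s))=False (p U r)=False p=True r=False (r U s)=False s=False (F(s) | G(r))=False F(s)=False G(r)=False

Answer: true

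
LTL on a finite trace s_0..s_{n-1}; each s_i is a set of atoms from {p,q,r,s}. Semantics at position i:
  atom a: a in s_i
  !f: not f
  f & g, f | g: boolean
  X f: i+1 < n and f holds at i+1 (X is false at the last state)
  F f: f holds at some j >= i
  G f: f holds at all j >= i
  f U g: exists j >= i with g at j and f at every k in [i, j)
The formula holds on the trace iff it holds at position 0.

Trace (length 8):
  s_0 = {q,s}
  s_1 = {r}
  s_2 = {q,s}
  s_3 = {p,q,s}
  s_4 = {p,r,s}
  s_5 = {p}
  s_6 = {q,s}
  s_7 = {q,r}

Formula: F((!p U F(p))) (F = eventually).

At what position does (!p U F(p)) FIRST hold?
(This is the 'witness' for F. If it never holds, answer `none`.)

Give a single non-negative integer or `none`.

Answer: 0

Derivation:
s_0={q,s}: (!p U F(p))=True !p=True p=False F(p)=True
s_1={r}: (!p U F(p))=True !p=True p=False F(p)=True
s_2={q,s}: (!p U F(p))=True !p=True p=False F(p)=True
s_3={p,q,s}: (!p U F(p))=True !p=False p=True F(p)=True
s_4={p,r,s}: (!p U F(p))=True !p=False p=True F(p)=True
s_5={p}: (!p U F(p))=True !p=False p=True F(p)=True
s_6={q,s}: (!p U F(p))=False !p=True p=False F(p)=False
s_7={q,r}: (!p U F(p))=False !p=True p=False F(p)=False
F((!p U F(p))) holds; first witness at position 0.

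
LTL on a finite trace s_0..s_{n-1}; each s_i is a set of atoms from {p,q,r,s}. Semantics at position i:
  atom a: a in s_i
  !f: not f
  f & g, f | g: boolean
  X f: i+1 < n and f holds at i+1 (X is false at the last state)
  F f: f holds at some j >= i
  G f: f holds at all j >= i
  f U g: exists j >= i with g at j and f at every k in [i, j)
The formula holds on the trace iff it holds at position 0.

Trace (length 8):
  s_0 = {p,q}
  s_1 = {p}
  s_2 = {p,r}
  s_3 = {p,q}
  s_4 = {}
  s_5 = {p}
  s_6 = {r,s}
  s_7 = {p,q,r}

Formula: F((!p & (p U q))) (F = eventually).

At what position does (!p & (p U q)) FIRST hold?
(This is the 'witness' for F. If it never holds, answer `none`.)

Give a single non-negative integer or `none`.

s_0={p,q}: (!p & (p U q))=False !p=False p=True (p U q)=True q=True
s_1={p}: (!p & (p U q))=False !p=False p=True (p U q)=True q=False
s_2={p,r}: (!p & (p U q))=False !p=False p=True (p U q)=True q=False
s_3={p,q}: (!p & (p U q))=False !p=False p=True (p U q)=True q=True
s_4={}: (!p & (p U q))=False !p=True p=False (p U q)=False q=False
s_5={p}: (!p & (p U q))=False !p=False p=True (p U q)=False q=False
s_6={r,s}: (!p & (p U q))=False !p=True p=False (p U q)=False q=False
s_7={p,q,r}: (!p & (p U q))=False !p=False p=True (p U q)=True q=True
F((!p & (p U q))) does not hold (no witness exists).

Answer: none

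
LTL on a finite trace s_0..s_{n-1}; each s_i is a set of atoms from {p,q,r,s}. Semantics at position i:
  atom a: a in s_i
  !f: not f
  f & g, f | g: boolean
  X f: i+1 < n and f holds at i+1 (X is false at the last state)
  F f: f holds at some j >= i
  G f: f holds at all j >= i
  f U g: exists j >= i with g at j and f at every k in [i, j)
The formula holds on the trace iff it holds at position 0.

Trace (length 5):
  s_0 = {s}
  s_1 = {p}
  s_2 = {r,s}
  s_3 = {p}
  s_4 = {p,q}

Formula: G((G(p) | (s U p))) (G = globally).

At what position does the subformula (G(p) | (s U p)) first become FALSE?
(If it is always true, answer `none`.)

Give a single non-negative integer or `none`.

Answer: none

Derivation:
s_0={s}: (G(p) | (s U p))=True G(p)=False p=False (s U p)=True s=True
s_1={p}: (G(p) | (s U p))=True G(p)=False p=True (s U p)=True s=False
s_2={r,s}: (G(p) | (s U p))=True G(p)=False p=False (s U p)=True s=True
s_3={p}: (G(p) | (s U p))=True G(p)=True p=True (s U p)=True s=False
s_4={p,q}: (G(p) | (s U p))=True G(p)=True p=True (s U p)=True s=False
G((G(p) | (s U p))) holds globally = True
No violation — formula holds at every position.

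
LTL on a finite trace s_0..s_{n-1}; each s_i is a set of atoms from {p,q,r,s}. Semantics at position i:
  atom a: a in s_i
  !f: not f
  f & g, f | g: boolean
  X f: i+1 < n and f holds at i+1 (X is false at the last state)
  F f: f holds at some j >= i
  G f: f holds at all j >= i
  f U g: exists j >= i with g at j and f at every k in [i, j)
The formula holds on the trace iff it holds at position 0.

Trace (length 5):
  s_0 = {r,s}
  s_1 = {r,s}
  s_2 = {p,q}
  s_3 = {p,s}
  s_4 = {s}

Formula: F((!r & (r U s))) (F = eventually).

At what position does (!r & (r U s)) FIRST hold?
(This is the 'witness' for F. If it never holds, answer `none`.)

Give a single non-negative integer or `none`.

Answer: 3

Derivation:
s_0={r,s}: (!r & (r U s))=False !r=False r=True (r U s)=True s=True
s_1={r,s}: (!r & (r U s))=False !r=False r=True (r U s)=True s=True
s_2={p,q}: (!r & (r U s))=False !r=True r=False (r U s)=False s=False
s_3={p,s}: (!r & (r U s))=True !r=True r=False (r U s)=True s=True
s_4={s}: (!r & (r U s))=True !r=True r=False (r U s)=True s=True
F((!r & (r U s))) holds; first witness at position 3.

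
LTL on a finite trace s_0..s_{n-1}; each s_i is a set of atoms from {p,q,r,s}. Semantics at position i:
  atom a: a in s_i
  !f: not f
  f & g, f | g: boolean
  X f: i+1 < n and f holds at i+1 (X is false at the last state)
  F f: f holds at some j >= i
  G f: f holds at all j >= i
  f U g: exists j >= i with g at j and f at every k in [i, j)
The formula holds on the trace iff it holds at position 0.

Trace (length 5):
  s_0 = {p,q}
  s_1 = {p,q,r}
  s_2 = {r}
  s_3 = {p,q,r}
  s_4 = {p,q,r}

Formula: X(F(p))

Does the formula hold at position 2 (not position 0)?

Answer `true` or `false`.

Answer: true

Derivation:
s_0={p,q}: X(F(p))=True F(p)=True p=True
s_1={p,q,r}: X(F(p))=True F(p)=True p=True
s_2={r}: X(F(p))=True F(p)=True p=False
s_3={p,q,r}: X(F(p))=True F(p)=True p=True
s_4={p,q,r}: X(F(p))=False F(p)=True p=True
Evaluating at position 2: result = True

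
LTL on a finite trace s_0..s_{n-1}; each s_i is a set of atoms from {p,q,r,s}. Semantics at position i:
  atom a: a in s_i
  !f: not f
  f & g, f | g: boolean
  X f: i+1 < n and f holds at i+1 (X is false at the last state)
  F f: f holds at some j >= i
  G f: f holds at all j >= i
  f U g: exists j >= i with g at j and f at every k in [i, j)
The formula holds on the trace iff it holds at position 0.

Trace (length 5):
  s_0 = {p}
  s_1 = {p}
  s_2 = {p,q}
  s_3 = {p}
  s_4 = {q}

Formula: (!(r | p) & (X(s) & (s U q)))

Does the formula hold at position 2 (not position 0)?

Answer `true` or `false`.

s_0={p}: (!(r | p) & (X(s) & (s U q)))=False !(r | p)=False (r | p)=True r=False p=True (X(s) & (s U q))=False X(s)=False s=False (s U q)=False q=False
s_1={p}: (!(r | p) & (X(s) & (s U q)))=False !(r | p)=False (r | p)=True r=False p=True (X(s) & (s U q))=False X(s)=False s=False (s U q)=False q=False
s_2={p,q}: (!(r | p) & (X(s) & (s U q)))=False !(r | p)=False (r | p)=True r=False p=True (X(s) & (s U q))=False X(s)=False s=False (s U q)=True q=True
s_3={p}: (!(r | p) & (X(s) & (s U q)))=False !(r | p)=False (r | p)=True r=False p=True (X(s) & (s U q))=False X(s)=False s=False (s U q)=False q=False
s_4={q}: (!(r | p) & (X(s) & (s U q)))=False !(r | p)=True (r | p)=False r=False p=False (X(s) & (s U q))=False X(s)=False s=False (s U q)=True q=True
Evaluating at position 2: result = False

Answer: false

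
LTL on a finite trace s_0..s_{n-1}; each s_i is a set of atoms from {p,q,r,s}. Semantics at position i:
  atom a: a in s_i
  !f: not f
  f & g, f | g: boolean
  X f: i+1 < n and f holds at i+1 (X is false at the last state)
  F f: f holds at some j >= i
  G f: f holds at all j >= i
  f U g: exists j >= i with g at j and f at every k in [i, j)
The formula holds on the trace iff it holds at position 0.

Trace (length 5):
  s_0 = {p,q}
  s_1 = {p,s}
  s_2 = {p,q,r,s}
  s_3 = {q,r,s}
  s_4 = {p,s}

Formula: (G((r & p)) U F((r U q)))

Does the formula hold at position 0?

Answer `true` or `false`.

Answer: true

Derivation:
s_0={p,q}: (G((r & p)) U F((r U q)))=True G((r & p))=False (r & p)=False r=False p=True F((r U q))=True (r U q)=True q=True
s_1={p,s}: (G((r & p)) U F((r U q)))=True G((r & p))=False (r & p)=False r=False p=True F((r U q))=True (r U q)=False q=False
s_2={p,q,r,s}: (G((r & p)) U F((r U q)))=True G((r & p))=False (r & p)=True r=True p=True F((r U q))=True (r U q)=True q=True
s_3={q,r,s}: (G((r & p)) U F((r U q)))=True G((r & p))=False (r & p)=False r=True p=False F((r U q))=True (r U q)=True q=True
s_4={p,s}: (G((r & p)) U F((r U q)))=False G((r & p))=False (r & p)=False r=False p=True F((r U q))=False (r U q)=False q=False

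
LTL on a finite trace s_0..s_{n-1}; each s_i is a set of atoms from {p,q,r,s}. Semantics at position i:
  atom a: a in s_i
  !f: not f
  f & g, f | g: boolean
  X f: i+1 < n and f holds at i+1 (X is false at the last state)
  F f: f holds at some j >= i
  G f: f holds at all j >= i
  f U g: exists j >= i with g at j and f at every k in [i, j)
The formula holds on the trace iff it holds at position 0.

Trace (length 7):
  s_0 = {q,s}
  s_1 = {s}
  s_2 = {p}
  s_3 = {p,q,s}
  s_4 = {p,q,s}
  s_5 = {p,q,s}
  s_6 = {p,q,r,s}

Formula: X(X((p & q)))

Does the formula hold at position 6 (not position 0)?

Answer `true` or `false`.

Answer: false

Derivation:
s_0={q,s}: X(X((p & q)))=False X((p & q))=False (p & q)=False p=False q=True
s_1={s}: X(X((p & q)))=True X((p & q))=False (p & q)=False p=False q=False
s_2={p}: X(X((p & q)))=True X((p & q))=True (p & q)=False p=True q=False
s_3={p,q,s}: X(X((p & q)))=True X((p & q))=True (p & q)=True p=True q=True
s_4={p,q,s}: X(X((p & q)))=True X((p & q))=True (p & q)=True p=True q=True
s_5={p,q,s}: X(X((p & q)))=False X((p & q))=True (p & q)=True p=True q=True
s_6={p,q,r,s}: X(X((p & q)))=False X((p & q))=False (p & q)=True p=True q=True
Evaluating at position 6: result = False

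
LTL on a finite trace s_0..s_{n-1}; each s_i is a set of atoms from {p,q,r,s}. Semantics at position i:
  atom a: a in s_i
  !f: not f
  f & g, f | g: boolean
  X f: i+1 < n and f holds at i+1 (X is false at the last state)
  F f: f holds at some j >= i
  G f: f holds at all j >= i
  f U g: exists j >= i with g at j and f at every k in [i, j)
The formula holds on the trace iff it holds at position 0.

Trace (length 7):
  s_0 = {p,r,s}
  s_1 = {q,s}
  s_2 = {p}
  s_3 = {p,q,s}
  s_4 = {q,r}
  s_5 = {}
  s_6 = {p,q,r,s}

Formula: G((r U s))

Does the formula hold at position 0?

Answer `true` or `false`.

s_0={p,r,s}: G((r U s))=False (r U s)=True r=True s=True
s_1={q,s}: G((r U s))=False (r U s)=True r=False s=True
s_2={p}: G((r U s))=False (r U s)=False r=False s=False
s_3={p,q,s}: G((r U s))=False (r U s)=True r=False s=True
s_4={q,r}: G((r U s))=False (r U s)=False r=True s=False
s_5={}: G((r U s))=False (r U s)=False r=False s=False
s_6={p,q,r,s}: G((r U s))=True (r U s)=True r=True s=True

Answer: false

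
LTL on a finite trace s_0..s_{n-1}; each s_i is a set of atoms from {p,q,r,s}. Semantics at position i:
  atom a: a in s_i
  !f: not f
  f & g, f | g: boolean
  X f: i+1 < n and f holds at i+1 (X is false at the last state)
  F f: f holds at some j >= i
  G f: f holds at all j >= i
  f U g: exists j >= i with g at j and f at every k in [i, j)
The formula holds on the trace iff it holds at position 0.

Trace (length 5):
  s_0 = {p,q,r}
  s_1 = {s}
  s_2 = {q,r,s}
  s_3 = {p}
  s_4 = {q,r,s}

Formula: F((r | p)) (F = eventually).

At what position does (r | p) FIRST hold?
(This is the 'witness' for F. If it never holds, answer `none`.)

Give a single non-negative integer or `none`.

Answer: 0

Derivation:
s_0={p,q,r}: (r | p)=True r=True p=True
s_1={s}: (r | p)=False r=False p=False
s_2={q,r,s}: (r | p)=True r=True p=False
s_3={p}: (r | p)=True r=False p=True
s_4={q,r,s}: (r | p)=True r=True p=False
F((r | p)) holds; first witness at position 0.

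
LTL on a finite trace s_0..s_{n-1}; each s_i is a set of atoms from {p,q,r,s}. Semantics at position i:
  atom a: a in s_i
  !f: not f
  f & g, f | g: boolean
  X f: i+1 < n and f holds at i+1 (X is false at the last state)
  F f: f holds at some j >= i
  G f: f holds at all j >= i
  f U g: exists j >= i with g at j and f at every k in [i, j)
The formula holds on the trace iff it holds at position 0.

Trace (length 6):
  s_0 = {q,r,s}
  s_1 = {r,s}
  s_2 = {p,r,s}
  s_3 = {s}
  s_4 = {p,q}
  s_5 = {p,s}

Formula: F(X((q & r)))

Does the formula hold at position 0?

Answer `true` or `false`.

Answer: false

Derivation:
s_0={q,r,s}: F(X((q & r)))=False X((q & r))=False (q & r)=True q=True r=True
s_1={r,s}: F(X((q & r)))=False X((q & r))=False (q & r)=False q=False r=True
s_2={p,r,s}: F(X((q & r)))=False X((q & r))=False (q & r)=False q=False r=True
s_3={s}: F(X((q & r)))=False X((q & r))=False (q & r)=False q=False r=False
s_4={p,q}: F(X((q & r)))=False X((q & r))=False (q & r)=False q=True r=False
s_5={p,s}: F(X((q & r)))=False X((q & r))=False (q & r)=False q=False r=False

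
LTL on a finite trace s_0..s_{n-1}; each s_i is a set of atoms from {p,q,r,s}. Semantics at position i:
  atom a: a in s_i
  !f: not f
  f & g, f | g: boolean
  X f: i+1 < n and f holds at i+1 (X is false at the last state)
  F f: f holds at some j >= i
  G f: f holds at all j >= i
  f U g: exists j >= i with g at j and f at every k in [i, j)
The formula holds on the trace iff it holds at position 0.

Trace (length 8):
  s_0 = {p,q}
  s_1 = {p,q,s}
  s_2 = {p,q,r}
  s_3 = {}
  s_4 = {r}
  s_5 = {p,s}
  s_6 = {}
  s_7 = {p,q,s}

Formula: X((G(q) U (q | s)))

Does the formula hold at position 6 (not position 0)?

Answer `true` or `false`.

s_0={p,q}: X((G(q) U (q | s)))=True (G(q) U (q | s))=True G(q)=False q=True (q | s)=True s=False
s_1={p,q,s}: X((G(q) U (q | s)))=True (G(q) U (q | s))=True G(q)=False q=True (q | s)=True s=True
s_2={p,q,r}: X((G(q) U (q | s)))=False (G(q) U (q | s))=True G(q)=False q=True (q | s)=True s=False
s_3={}: X((G(q) U (q | s)))=False (G(q) U (q | s))=False G(q)=False q=False (q | s)=False s=False
s_4={r}: X((G(q) U (q | s)))=True (G(q) U (q | s))=False G(q)=False q=False (q | s)=False s=False
s_5={p,s}: X((G(q) U (q | s)))=False (G(q) U (q | s))=True G(q)=False q=False (q | s)=True s=True
s_6={}: X((G(q) U (q | s)))=True (G(q) U (q | s))=False G(q)=False q=False (q | s)=False s=False
s_7={p,q,s}: X((G(q) U (q | s)))=False (G(q) U (q | s))=True G(q)=True q=True (q | s)=True s=True
Evaluating at position 6: result = True

Answer: true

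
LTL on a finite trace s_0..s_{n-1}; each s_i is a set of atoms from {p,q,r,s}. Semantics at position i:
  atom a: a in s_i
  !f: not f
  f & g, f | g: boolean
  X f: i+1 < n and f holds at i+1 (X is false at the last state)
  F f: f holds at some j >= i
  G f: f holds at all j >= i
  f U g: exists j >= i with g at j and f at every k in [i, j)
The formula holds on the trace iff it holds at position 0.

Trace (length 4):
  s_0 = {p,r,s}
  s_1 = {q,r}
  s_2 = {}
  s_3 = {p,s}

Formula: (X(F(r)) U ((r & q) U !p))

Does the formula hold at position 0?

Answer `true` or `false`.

Answer: true

Derivation:
s_0={p,r,s}: (X(F(r)) U ((r & q) U !p))=True X(F(r))=True F(r)=True r=True ((r & q) U !p)=False (r & q)=False q=False !p=False p=True
s_1={q,r}: (X(F(r)) U ((r & q) U !p))=True X(F(r))=False F(r)=True r=True ((r & q) U !p)=True (r & q)=True q=True !p=True p=False
s_2={}: (X(F(r)) U ((r & q) U !p))=True X(F(r))=False F(r)=False r=False ((r & q) U !p)=True (r & q)=False q=False !p=True p=False
s_3={p,s}: (X(F(r)) U ((r & q) U !p))=False X(F(r))=False F(r)=False r=False ((r & q) U !p)=False (r & q)=False q=False !p=False p=True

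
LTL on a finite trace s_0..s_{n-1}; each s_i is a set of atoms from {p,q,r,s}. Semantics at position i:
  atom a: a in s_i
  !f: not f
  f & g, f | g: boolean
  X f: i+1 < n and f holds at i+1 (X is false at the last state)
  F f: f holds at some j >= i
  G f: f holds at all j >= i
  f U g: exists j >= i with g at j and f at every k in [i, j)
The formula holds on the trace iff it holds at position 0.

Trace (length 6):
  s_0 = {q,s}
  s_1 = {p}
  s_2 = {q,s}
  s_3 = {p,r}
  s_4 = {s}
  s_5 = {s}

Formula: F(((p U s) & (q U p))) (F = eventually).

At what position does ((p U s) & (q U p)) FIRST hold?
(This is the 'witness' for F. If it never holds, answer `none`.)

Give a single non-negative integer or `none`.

Answer: 0

Derivation:
s_0={q,s}: ((p U s) & (q U p))=True (p U s)=True p=False s=True (q U p)=True q=True
s_1={p}: ((p U s) & (q U p))=True (p U s)=True p=True s=False (q U p)=True q=False
s_2={q,s}: ((p U s) & (q U p))=True (p U s)=True p=False s=True (q U p)=True q=True
s_3={p,r}: ((p U s) & (q U p))=True (p U s)=True p=True s=False (q U p)=True q=False
s_4={s}: ((p U s) & (q U p))=False (p U s)=True p=False s=True (q U p)=False q=False
s_5={s}: ((p U s) & (q U p))=False (p U s)=True p=False s=True (q U p)=False q=False
F(((p U s) & (q U p))) holds; first witness at position 0.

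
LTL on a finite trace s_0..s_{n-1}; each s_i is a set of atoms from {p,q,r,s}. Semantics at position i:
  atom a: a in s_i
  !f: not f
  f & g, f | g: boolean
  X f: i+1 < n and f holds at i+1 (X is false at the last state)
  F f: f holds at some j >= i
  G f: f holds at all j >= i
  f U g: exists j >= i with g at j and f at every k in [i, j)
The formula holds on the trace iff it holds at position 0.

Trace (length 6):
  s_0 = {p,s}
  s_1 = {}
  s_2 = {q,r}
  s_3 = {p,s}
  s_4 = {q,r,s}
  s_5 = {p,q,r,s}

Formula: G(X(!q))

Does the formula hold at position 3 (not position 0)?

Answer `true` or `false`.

s_0={p,s}: G(X(!q))=False X(!q)=True !q=True q=False
s_1={}: G(X(!q))=False X(!q)=False !q=True q=False
s_2={q,r}: G(X(!q))=False X(!q)=True !q=False q=True
s_3={p,s}: G(X(!q))=False X(!q)=False !q=True q=False
s_4={q,r,s}: G(X(!q))=False X(!q)=False !q=False q=True
s_5={p,q,r,s}: G(X(!q))=False X(!q)=False !q=False q=True
Evaluating at position 3: result = False

Answer: false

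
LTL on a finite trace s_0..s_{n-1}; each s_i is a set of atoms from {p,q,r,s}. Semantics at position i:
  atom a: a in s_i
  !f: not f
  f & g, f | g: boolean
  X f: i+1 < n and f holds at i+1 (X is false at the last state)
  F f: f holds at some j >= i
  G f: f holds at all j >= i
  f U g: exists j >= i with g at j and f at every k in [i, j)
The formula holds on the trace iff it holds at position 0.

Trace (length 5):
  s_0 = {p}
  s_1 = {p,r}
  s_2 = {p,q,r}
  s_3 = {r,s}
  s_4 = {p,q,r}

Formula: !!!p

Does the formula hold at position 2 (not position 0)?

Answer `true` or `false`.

s_0={p}: !!!p=False !!p=True !p=False p=True
s_1={p,r}: !!!p=False !!p=True !p=False p=True
s_2={p,q,r}: !!!p=False !!p=True !p=False p=True
s_3={r,s}: !!!p=True !!p=False !p=True p=False
s_4={p,q,r}: !!!p=False !!p=True !p=False p=True
Evaluating at position 2: result = False

Answer: false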